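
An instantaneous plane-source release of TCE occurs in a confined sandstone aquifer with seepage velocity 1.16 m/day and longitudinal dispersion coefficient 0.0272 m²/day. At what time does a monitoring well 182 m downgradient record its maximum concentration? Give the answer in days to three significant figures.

157 days

For the 1D instantaneous-source solution, setting ∂C/∂t = 0 at fixed x gives v²t² + 2Dt − x² = 0, so t = (√(D² + v²x²) − D)/v².
√(D² + v²x²) = √(0.0272² + 1.16² × 182²) = 211.1; v² = 1.3456.
t = (211.1 − 0.0272)/1.3456 = 157 days (vs. the pure-advection estimate x/v = 157 d).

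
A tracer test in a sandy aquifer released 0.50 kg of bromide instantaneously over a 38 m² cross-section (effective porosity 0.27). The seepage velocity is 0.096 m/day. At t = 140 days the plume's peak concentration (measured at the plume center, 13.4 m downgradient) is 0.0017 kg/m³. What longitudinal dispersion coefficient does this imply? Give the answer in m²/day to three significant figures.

0.467 m²/day

At the plume center C_max = M/(n_e·A·√(4πDt)), so D = M²/(4πt·(n_e·A·C_max)²).
n_e·A·C_max = 0.27 × 38 × 0.0017 = 0.01744 kg/m.
D = 0.50²/(4π × 140 × 0.01744²) = 0.467 m²/day.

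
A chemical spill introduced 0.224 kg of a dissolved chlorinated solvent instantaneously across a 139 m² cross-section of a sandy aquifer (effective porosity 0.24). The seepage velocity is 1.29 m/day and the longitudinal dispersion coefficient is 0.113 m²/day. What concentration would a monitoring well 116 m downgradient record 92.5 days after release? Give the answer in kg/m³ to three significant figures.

For an instantaneous plane source, C(x,t) = M/(n_e·A·√(4πDt)) · exp(−(x−vt)²/(4Dt)), with n_e·A the pore (flow) area.
Plume center vt = 1.29 × 92.5 = 119.325 m, so the well at 116 m is 3.325 m upgradient of the peak.
√(4πDt) = 11.46 m, giving peak height M/(n_e·A·√(4πDt)) = 0.224/(0.24 × 139 × 11.46) = 0.0005859 kg/m³.
(x−vt)²/(4Dt) = (-3.325)²/(4 × 0.113 × 92.5) = 0.2644; exp(−0.2644) = 0.7677.
C = 0.0005859 × 0.7677 = 0.000450 kg/m³.

0.000450 kg/m³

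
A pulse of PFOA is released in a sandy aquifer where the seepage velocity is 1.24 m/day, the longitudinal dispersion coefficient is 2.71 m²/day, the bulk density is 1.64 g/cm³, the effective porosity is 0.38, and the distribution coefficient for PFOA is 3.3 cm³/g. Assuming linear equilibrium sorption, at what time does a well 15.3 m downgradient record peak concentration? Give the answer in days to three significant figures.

163 days

Retardation factor R = 1 + ρ_b·K_d/n = 1 + 1.64 × 3.3/0.38 = 15.24.
Sorption retards both mechanisms: v_R = v/R = 0.08136 m/day, D_R = D/R = 0.1778 m²/day.
Peak time from v_R²t² + 2D_R t − x² = 0: t = (√(D_R² + v_R²x²) − D_R)/v_R².
√(D_R² + v_R²x²) = √(0.1778² + 0.08136² × 15.3²) = 1.257; v_R² = 0.006619.
t = (1.257 − 0.1778)/0.006619 = 163 days.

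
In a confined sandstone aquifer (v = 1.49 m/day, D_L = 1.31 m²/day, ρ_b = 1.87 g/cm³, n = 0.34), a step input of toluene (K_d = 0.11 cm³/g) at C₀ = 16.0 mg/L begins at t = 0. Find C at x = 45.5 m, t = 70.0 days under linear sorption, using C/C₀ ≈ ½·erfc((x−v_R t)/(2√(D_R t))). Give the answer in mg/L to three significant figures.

15.5 mg/L

Retardation factor R = 1 + ρ_b·K_d/n = 1 + 1.87 × 0.11/0.34 = 1.605.
Sorption retards both mechanisms: v_R = v/R = 0.9283 m/day, D_R = D/R = 0.8162 m²/day.
v_R·t = 0.9283 × 70.0 = 64.981 m; 2√(D_R t) = 15.12 m; argument = (45.5 − 64.981)/15.12 = -1.288.
C = C₀ × ½·erfc(-1.288) = 16.0 × 0.9657 = 15.5 mg/L.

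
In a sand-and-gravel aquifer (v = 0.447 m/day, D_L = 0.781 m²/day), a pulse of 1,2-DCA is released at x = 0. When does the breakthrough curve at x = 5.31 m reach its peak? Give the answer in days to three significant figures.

For the 1D instantaneous-source solution, setting ∂C/∂t = 0 at fixed x gives v²t² + 2Dt − x² = 0, so t = (√(D² + v²x²) − D)/v².
√(D² + v²x²) = √(0.781² + 0.447² × 5.31²) = 2.499; v² = 0.199809.
t = (2.499 − 0.781)/0.199809 = 8.60 days (vs. the pure-advection estimate x/v = 11.9 d).

8.60 days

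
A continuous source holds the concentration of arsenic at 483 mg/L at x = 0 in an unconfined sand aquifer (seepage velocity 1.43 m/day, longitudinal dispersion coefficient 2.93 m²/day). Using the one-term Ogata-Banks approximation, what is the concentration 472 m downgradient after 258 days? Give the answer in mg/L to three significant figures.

1.94 mg/L

For a continuous step input, C/C₀ ≈ ½·erfc((x−vt)/(2√(Dt))).
vt = 1.43 × 258 = 368.94 m and 2√(Dt) = 2√(2.93 × 258) = 54.99 m.
Argument (x−vt)/(2√(Dt)) = (472 − 368.94)/54.99 = 1.874; ½·erfc(1.874) = 0.004022.
C = 483 × 0.004022 = 1.94 mg/L.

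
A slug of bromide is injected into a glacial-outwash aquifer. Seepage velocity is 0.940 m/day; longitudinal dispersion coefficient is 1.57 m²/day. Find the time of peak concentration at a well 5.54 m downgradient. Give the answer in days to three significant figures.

4.38 days

For the 1D instantaneous-source solution, setting ∂C/∂t = 0 at fixed x gives v²t² + 2Dt − x² = 0, so t = (√(D² + v²x²) − D)/v².
√(D² + v²x²) = √(1.57² + 0.940² × 5.54²) = 5.439; v² = 0.8836.
t = (5.439 − 1.57)/0.8836 = 4.38 days (vs. the pure-advection estimate x/v = 5.89 d).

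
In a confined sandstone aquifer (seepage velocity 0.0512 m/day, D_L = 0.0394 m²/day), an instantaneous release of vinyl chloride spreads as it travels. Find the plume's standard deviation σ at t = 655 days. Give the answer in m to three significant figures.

Dispersive spreading gives a Gaussian with σ² = 2Dt; advection only shifts the center.
σ = √(2 × 0.0394 × 655) = 7.18 m.

7.18 m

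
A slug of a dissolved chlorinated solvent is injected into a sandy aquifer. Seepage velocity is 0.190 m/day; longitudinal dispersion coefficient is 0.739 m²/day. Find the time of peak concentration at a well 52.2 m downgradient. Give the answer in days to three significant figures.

255 days

For the 1D instantaneous-source solution, setting ∂C/∂t = 0 at fixed x gives v²t² + 2Dt − x² = 0, so t = (√(D² + v²x²) − D)/v².
√(D² + v²x²) = √(0.739² + 0.190² × 52.2²) = 9.945; v² = 0.0361.
t = (9.945 − 0.739)/0.0361 = 255 days (vs. the pure-advection estimate x/v = 275 d).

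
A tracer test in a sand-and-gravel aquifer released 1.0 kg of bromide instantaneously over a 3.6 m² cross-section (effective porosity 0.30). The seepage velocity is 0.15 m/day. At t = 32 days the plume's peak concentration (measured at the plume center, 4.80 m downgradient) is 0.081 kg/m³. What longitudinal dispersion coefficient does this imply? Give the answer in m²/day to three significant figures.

At the plume center C_max = M/(n_e·A·√(4πDt)), so D = M²/(4πt·(n_e·A·C_max)²).
n_e·A·C_max = 0.30 × 3.6 × 0.081 = 0.08748 kg/m.
D = 1.0²/(4π × 32 × 0.08748²) = 0.325 m²/day.

0.325 m²/day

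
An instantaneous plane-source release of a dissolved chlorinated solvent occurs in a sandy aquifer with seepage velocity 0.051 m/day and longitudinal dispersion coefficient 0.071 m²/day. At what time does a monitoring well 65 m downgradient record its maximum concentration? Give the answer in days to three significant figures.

1250 days

For the 1D instantaneous-source solution, setting ∂C/∂t = 0 at fixed x gives v²t² + 2Dt − x² = 0, so t = (√(D² + v²x²) − D)/v².
√(D² + v²x²) = √(0.071² + 0.051² × 65²) = 3.316; v² = 0.002601.
t = (3.316 − 0.071)/0.002601 = 1250 days (vs. the pure-advection estimate x/v = 1270 d).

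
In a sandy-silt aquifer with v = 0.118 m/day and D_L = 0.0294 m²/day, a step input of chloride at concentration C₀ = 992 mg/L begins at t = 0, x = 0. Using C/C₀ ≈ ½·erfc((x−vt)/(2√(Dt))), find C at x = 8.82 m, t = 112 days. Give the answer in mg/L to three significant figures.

For a continuous step input, C/C₀ ≈ ½·erfc((x−vt)/(2√(Dt))).
vt = 0.118 × 112 = 13.216 m and 2√(Dt) = 2√(0.0294 × 112) = 3.629 m.
Argument (x−vt)/(2√(Dt)) = (8.82 − 13.216)/3.629 = -1.211; ½·erfc(-1.211) = 0.9566.
C = 992 × 0.9566 = 949 mg/L.

949 mg/L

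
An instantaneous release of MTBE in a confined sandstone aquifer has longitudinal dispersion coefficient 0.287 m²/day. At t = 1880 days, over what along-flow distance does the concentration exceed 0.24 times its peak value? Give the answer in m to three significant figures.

The plume is Gaussian with σ = √(2Dt) = √(2 × 0.287 × 1880) = 32.85 m.
C/C_peak = exp(−Δx²/(2σ²)) = 0.24 ⇒ Δx = σ·√(−2 ln 0.24) = 32.85 × 1.689 = 55.48 m.
Width = 2Δx = 111 m.

111 m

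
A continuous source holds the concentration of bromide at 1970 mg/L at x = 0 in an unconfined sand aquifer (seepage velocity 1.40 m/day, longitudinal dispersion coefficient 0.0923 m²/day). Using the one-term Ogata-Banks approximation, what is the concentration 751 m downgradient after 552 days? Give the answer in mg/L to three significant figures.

1940 mg/L

For a continuous step input, C/C₀ ≈ ½·erfc((x−vt)/(2√(Dt))).
vt = 1.40 × 552 = 772.8 m and 2√(Dt) = 2√(0.0923 × 552) = 14.28 m.
Argument (x−vt)/(2√(Dt)) = (751 − 772.8)/14.28 = -1.527; ½·erfc(-1.527) = 0.9846.
C = 1970 × 0.9846 = 1940 mg/L.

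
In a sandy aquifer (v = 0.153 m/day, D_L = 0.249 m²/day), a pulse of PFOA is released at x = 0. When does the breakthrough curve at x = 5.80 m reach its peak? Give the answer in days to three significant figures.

For the 1D instantaneous-source solution, setting ∂C/∂t = 0 at fixed x gives v²t² + 2Dt − x² = 0, so t = (√(D² + v²x²) − D)/v².
√(D² + v²x²) = √(0.249² + 0.153² × 5.80²) = 0.9217; v² = 0.023409.
t = (0.9217 − 0.249)/0.023409 = 28.7 days (vs. the pure-advection estimate x/v = 37.9 d).

28.7 days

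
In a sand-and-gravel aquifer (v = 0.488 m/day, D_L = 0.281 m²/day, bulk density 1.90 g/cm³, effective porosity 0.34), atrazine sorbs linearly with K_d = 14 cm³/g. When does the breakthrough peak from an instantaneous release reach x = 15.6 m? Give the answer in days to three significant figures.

2440 days

Retardation factor R = 1 + ρ_b·K_d/n = 1 + 1.90 × 14/0.34 = 79.24.
Sorption retards both mechanisms: v_R = v/R = 0.006159 m/day, D_R = D/R = 0.003546 m²/day.
Peak time from v_R²t² + 2D_R t − x² = 0: t = (√(D_R² + v_R²x²) − D_R)/v_R².
√(D_R² + v_R²x²) = √(0.003546² + 0.006159² × 15.6²) = 0.09615; v_R² = 3.793e-05.
t = (0.09615 − 0.003546)/3.793e-05 = 2440 days.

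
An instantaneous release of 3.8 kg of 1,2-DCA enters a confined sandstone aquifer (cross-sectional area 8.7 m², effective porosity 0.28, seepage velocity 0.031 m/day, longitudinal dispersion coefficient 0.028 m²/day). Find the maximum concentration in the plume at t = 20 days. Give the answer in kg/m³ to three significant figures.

0.588 kg/m³

The peak of an instantaneous 1D plume sits at x = vt; there the Gaussian factor is 1 and C_max = M/(n_e·A·√(4πDt)), where n_e·A is the pore area the mass is dissolved in.
√(4πDt) = √(4π × 0.028 × 20) = 2.653 m, so C_max = 3.8/(0.28 × 8.7 × 2.653) = 0.588 kg/m³.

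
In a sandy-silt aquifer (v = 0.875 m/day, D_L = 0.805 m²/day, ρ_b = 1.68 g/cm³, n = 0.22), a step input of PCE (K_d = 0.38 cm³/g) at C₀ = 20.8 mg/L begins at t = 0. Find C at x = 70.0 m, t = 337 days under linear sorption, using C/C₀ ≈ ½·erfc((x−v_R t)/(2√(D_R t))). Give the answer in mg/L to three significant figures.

Retardation factor R = 1 + ρ_b·K_d/n = 1 + 1.68 × 0.38/0.22 = 3.902.
Sorption retards both mechanisms: v_R = v/R = 0.2242 m/day, D_R = D/R = 0.2063 m²/day.
v_R·t = 0.2242 × 337 = 75.5554 m; 2√(D_R t) = 16.68 m; argument = (70.0 − 75.5554)/16.68 = -0.3331.
C = C₀ × ½·erfc(-0.3331) = 20.8 × 0.6812 = 14.2 mg/L.

14.2 mg/L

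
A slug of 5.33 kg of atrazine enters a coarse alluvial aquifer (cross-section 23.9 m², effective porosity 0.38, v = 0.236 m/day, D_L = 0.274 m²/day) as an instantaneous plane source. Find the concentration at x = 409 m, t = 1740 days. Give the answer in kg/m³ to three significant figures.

0.00757 kg/m³

For an instantaneous plane source, C(x,t) = M/(n_e·A·√(4πDt)) · exp(−(x−vt)²/(4Dt)), with n_e·A the pore (flow) area.
Plume center vt = 0.236 × 1740 = 410.64 m, so the well at 409 m is 1.64 m upgradient of the peak.
√(4πDt) = 77.40 m, giving peak height M/(n_e·A·√(4πDt)) = 5.33/(0.38 × 23.9 × 77.40) = 0.007582 kg/m³.
(x−vt)²/(4Dt) = (-1.64)²/(4 × 0.274 × 1740) = 0.001410; exp(−0.001410) = 0.9986.
C = 0.007582 × 0.9986 = 0.00757 kg/m³.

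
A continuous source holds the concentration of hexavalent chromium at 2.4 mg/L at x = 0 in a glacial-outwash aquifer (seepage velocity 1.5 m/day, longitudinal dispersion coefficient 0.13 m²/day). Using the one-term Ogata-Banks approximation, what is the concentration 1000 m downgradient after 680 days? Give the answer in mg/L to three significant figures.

For a continuous step input, C/C₀ ≈ ½·erfc((x−vt)/(2√(Dt))).
vt = 1.5 × 680 = 1020 m and 2√(Dt) = 2√(0.13 × 680) = 18.80 m.
Argument (x−vt)/(2√(Dt)) = (1000 − 1020)/18.80 = -1.064; ½·erfc(-1.064) = 0.9338.
C = 2.4 × 0.9338 = 2.24 mg/L.

2.24 mg/L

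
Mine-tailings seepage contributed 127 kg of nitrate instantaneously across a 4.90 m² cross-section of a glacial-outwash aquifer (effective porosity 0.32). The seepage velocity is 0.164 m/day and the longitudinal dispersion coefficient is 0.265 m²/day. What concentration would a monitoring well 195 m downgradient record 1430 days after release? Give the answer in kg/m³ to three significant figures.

For an instantaneous plane source, C(x,t) = M/(n_e·A·√(4πDt)) · exp(−(x−vt)²/(4Dt)), with n_e·A the pore (flow) area.
Plume center vt = 0.164 × 1430 = 234.52 m, so the well at 195 m is 39.52 m upgradient of the peak.
√(4πDt) = 69.01 m, giving peak height M/(n_e·A·√(4πDt)) = 127/(0.32 × 4.90 × 69.01) = 1.174 kg/m³.
(x−vt)²/(4Dt) = (-39.52)²/(4 × 0.265 × 1430) = 1.030; exp(−1.030) = 0.3570.
C = 1.174 × 0.3570 = 0.419 kg/m³.

0.419 kg/m³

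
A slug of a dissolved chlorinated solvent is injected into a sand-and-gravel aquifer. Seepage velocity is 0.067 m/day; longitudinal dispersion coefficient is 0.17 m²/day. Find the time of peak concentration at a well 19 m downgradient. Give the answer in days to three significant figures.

For the 1D instantaneous-source solution, setting ∂C/∂t = 0 at fixed x gives v²t² + 2Dt − x² = 0, so t = (√(D² + v²x²) − D)/v².
√(D² + v²x²) = √(0.17² + 0.067² × 19²) = 1.284; v² = 0.004489.
t = (1.284 − 0.17)/0.004489 = 248 days (vs. the pure-advection estimate x/v = 284 d).

248 days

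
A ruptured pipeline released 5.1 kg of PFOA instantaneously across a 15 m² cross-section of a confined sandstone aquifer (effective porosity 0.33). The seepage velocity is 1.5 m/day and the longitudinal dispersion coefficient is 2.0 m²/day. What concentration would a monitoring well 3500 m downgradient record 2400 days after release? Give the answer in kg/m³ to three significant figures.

For an instantaneous plane source, C(x,t) = M/(n_e·A·√(4πDt)) · exp(−(x−vt)²/(4Dt)), with n_e·A the pore (flow) area.
Plume center vt = 1.5 × 2400 = 3600 m, so the well at 3500 m is 100 m upgradient of the peak.
√(4πDt) = 245.6 m, giving peak height M/(n_e·A·√(4πDt)) = 5.1/(0.33 × 15 × 245.6) = 0.004195 kg/m³.
(x−vt)²/(4Dt) = (-100)²/(4 × 2.0 × 2400) = 0.5208; exp(−0.5208) = 0.5940.
C = 0.004195 × 0.5940 = 0.00249 kg/m³.

0.00249 kg/m³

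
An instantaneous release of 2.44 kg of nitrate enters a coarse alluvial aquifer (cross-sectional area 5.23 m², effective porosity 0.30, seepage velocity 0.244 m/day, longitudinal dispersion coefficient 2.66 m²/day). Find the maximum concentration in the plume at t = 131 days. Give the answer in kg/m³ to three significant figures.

0.0235 kg/m³

The peak of an instantaneous 1D plume sits at x = vt; there the Gaussian factor is 1 and C_max = M/(n_e·A·√(4πDt)), where n_e·A is the pore area the mass is dissolved in.
√(4πDt) = √(4π × 2.66 × 131) = 66.17 m, so C_max = 2.44/(0.30 × 5.23 × 66.17) = 0.0235 kg/m³.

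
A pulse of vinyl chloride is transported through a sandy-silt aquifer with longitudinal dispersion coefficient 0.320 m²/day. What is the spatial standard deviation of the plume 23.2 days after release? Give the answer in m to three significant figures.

3.85 m

Dispersive spreading gives a Gaussian with σ² = 2Dt; advection only shifts the center.
σ = √(2 × 0.320 × 23.2) = 3.85 m.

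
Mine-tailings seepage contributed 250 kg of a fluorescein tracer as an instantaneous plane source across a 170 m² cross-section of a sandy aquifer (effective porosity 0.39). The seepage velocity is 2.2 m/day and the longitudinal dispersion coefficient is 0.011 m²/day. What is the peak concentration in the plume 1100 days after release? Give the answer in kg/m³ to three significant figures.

The peak of an instantaneous 1D plume sits at x = vt; there the Gaussian factor is 1 and C_max = M/(n_e·A·√(4πDt)), where n_e·A is the pore area the mass is dissolved in.
√(4πDt) = √(4π × 0.011 × 1100) = 12.33 m, so C_max = 250/(0.39 × 170 × 12.33) = 0.306 kg/m³.

0.306 kg/m³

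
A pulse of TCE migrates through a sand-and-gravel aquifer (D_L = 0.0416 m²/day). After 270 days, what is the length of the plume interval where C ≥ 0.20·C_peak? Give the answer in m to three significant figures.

17.0 m

The plume is Gaussian with σ = √(2Dt) = √(2 × 0.0416 × 270) = 4.740 m.
C/C_peak = exp(−Δx²/(2σ²)) = 0.20 ⇒ Δx = σ·√(−2 ln 0.20) = 4.740 × 1.794 = 8.504 m.
Width = 2Δx = 17.0 m.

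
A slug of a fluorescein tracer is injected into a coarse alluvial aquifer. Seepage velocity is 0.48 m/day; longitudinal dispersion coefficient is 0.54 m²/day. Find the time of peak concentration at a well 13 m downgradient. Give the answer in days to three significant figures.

For the 1D instantaneous-source solution, setting ∂C/∂t = 0 at fixed x gives v²t² + 2Dt − x² = 0, so t = (√(D² + v²x²) − D)/v².
√(D² + v²x²) = √(0.54² + 0.48² × 13²) = 6.263; v² = 0.2304.
t = (6.263 − 0.54)/0.2304 = 24.8 days (vs. the pure-advection estimate x/v = 27.1 d).

24.8 days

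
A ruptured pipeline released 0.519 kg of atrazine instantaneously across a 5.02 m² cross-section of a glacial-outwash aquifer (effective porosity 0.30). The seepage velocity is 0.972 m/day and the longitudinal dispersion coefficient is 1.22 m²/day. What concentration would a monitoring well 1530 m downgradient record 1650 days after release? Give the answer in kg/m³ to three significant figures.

For an instantaneous plane source, C(x,t) = M/(n_e·A·√(4πDt)) · exp(−(x−vt)²/(4Dt)), with n_e·A the pore (flow) area.
Plume center vt = 0.972 × 1650 = 1603.8 m, so the well at 1530 m is 73.8 m upgradient of the peak.
√(4πDt) = 159.0 m, giving peak height M/(n_e·A·√(4πDt)) = 0.519/(0.30 × 5.02 × 159.0) = 0.002167 kg/m³.
(x−vt)²/(4Dt) = (-73.8)²/(4 × 1.22 × 1650) = 0.6764; exp(−0.6764) = 0.5084.
C = 0.002167 × 0.5084 = 0.00110 kg/m³.

0.00110 kg/m³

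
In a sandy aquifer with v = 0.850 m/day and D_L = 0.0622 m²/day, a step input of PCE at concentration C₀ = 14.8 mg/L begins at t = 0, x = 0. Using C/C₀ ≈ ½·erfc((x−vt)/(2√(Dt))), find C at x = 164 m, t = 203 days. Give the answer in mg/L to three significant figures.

14.1 mg/L

For a continuous step input, C/C₀ ≈ ½·erfc((x−vt)/(2√(Dt))).
vt = 0.850 × 203 = 172.55 m and 2√(Dt) = 2√(0.0622 × 203) = 7.107 m.
Argument (x−vt)/(2√(Dt)) = (164 − 172.55)/7.107 = -1.203; ½·erfc(-1.203) = 0.9556.
C = 14.8 × 0.9556 = 14.1 mg/L.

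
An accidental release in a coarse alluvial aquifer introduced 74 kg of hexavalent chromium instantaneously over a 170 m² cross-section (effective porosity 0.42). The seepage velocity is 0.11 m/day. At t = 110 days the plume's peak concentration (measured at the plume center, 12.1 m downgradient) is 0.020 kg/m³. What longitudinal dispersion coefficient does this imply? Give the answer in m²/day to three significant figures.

1.94 m²/day

At the plume center C_max = M/(n_e·A·√(4πDt)), so D = M²/(4πt·(n_e·A·C_max)²).
n_e·A·C_max = 0.42 × 170 × 0.020 = 1.428 kg/m.
D = 74²/(4π × 110 × 1.428²) = 1.94 m²/day.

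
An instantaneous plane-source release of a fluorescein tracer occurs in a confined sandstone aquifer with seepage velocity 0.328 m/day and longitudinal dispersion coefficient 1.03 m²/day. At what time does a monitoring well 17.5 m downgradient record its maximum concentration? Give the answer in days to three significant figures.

For the 1D instantaneous-source solution, setting ∂C/∂t = 0 at fixed x gives v²t² + 2Dt − x² = 0, so t = (√(D² + v²x²) − D)/v².
√(D² + v²x²) = √(1.03² + 0.328² × 17.5²) = 5.832; v² = 0.107584.
t = (5.832 − 1.03)/0.107584 = 44.6 days (vs. the pure-advection estimate x/v = 53.4 d).

44.6 days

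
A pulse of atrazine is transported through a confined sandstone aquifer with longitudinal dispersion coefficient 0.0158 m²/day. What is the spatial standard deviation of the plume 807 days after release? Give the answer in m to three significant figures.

Dispersive spreading gives a Gaussian with σ² = 2Dt; advection only shifts the center.
σ = √(2 × 0.0158 × 807) = 5.05 m.

5.05 m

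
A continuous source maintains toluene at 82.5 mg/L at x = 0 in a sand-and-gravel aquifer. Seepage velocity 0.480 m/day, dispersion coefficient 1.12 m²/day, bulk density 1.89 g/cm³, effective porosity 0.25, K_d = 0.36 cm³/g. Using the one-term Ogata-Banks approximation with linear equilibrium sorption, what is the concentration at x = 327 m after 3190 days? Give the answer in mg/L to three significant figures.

Retardation factor R = 1 + ρ_b·K_d/n = 1 + 1.89 × 0.36/0.25 = 3.722.
Sorption retards both mechanisms: v_R = v/R = 0.1290 m/day, D_R = D/R = 0.3009 m²/day.
v_R·t = 0.1290 × 3190 = 411.51 m; 2√(D_R t) = 61.96 m; argument = (327 − 411.51)/61.96 = -1.364.
C = C₀ × ½·erfc(-1.364) = 82.5 × 0.9731 = 80.3 mg/L.

80.3 mg/L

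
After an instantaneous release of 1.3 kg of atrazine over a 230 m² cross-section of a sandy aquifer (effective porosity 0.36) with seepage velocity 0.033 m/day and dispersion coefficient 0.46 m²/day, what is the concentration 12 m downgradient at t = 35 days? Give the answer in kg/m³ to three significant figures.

0.000178 kg/m³

For an instantaneous plane source, C(x,t) = M/(n_e·A·√(4πDt)) · exp(−(x−vt)²/(4Dt)), with n_e·A the pore (flow) area.
Plume center vt = 0.033 × 35 = 1.155 m, so the well at 12 m is 10.845 m downgradient of the peak.
√(4πDt) = 14.22 m, giving peak height M/(n_e·A·√(4πDt)) = 1.3/(0.36 × 230 × 14.22) = 0.001104 kg/m³.
(x−vt)²/(4Dt) = (10.845)²/(4 × 0.46 × 35) = 1.826; exp(−1.826) = 0.1611.
C = 0.001104 × 0.1611 = 0.000178 kg/m³.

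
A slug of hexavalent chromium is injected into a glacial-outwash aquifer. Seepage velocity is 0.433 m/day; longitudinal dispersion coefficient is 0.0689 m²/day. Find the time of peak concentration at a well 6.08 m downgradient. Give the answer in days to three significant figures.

For the 1D instantaneous-source solution, setting ∂C/∂t = 0 at fixed x gives v²t² + 2Dt − x² = 0, so t = (√(D² + v²x²) − D)/v².
√(D² + v²x²) = √(0.0689² + 0.433² × 6.08²) = 2.634; v² = 0.187489.
t = (2.634 − 0.0689)/0.187489 = 13.7 days (vs. the pure-advection estimate x/v = 14.0 d).

13.7 days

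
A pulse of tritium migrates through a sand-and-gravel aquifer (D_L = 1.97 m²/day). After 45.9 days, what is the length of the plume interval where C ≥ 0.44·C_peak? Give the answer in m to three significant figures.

34.5 m

The plume is Gaussian with σ = √(2Dt) = √(2 × 1.97 × 45.9) = 13.45 m.
C/C_peak = exp(−Δx²/(2σ²)) = 0.44 ⇒ Δx = σ·√(−2 ln 0.44) = 13.45 × 1.281 = 17.23 m.
Width = 2Δx = 34.5 m.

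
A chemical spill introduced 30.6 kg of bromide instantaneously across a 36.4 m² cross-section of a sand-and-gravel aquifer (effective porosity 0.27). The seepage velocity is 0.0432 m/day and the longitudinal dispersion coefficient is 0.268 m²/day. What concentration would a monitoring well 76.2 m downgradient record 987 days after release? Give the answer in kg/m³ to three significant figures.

For an instantaneous plane source, C(x,t) = M/(n_e·A·√(4πDt)) · exp(−(x−vt)²/(4Dt)), with n_e·A the pore (flow) area.
Plume center vt = 0.0432 × 987 = 42.6384 m, so the well at 76.2 m is 33.5616 m downgradient of the peak.
√(4πDt) = 57.65 m, giving peak height M/(n_e·A·√(4πDt)) = 30.6/(0.27 × 36.4 × 57.65) = 0.05401 kg/m³.
(x−vt)²/(4Dt) = (33.5616)²/(4 × 0.268 × 987) = 1.065; exp(−1.065) = 0.3447.
C = 0.05401 × 0.3447 = 0.0186 kg/m³.

0.0186 kg/m³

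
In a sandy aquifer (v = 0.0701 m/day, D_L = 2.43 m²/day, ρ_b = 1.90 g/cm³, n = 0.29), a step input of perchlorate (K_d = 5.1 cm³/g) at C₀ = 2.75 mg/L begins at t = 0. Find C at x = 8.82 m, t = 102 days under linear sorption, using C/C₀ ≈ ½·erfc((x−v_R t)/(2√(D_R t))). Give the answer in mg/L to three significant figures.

0.0320 mg/L

Retardation factor R = 1 + ρ_b·K_d/n = 1 + 1.90 × 5.1/0.29 = 34.41.
Sorption retards both mechanisms: v_R = v/R = 0.002037 m/day, D_R = D/R = 0.07062 m²/day.
v_R·t = 0.002037 × 102 = 0.207774 m; 2√(D_R t) = 5.368 m; argument = (8.82 − 0.207774)/5.368 = 1.604.
C = C₀ × ½·erfc(1.604) = 2.75 × 0.01165 = 0.0320 mg/L.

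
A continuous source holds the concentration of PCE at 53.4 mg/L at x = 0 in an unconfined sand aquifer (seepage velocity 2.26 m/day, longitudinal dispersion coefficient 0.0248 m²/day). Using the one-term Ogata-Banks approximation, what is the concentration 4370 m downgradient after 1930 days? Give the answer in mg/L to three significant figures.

10.7 mg/L

For a continuous step input, C/C₀ ≈ ½·erfc((x−vt)/(2√(Dt))).
vt = 2.26 × 1930 = 4361.8 m and 2√(Dt) = 2√(0.0248 × 1930) = 13.84 m.
Argument (x−vt)/(2√(Dt)) = (4370 − 4361.8)/13.84 = 0.5925; ½·erfc(0.5925) = 0.2010.
C = 53.4 × 0.2010 = 10.7 mg/L.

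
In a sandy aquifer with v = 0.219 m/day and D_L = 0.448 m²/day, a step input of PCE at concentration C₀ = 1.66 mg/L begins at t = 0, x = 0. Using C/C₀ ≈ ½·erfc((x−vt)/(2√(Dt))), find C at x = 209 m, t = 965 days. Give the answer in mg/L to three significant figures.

For a continuous step input, C/C₀ ≈ ½·erfc((x−vt)/(2√(Dt))).
vt = 0.219 × 965 = 211.335 m and 2√(Dt) = 2√(0.448 × 965) = 41.58 m.
Argument (x−vt)/(2√(Dt)) = (209 − 211.335)/41.58 = -0.05616; ½·erfc(-0.05616) = 0.5317.
C = 1.66 × 0.5317 = 0.883 mg/L.

0.883 mg/L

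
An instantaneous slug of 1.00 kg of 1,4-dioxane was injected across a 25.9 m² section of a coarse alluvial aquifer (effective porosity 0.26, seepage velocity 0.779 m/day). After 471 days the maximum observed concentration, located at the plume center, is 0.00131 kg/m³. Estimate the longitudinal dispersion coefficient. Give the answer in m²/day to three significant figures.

At the plume center C_max = M/(n_e·A·√(4πDt)), so D = M²/(4πt·(n_e·A·C_max)²).
n_e·A·C_max = 0.26 × 25.9 × 0.00131 = 0.008822 kg/m.
D = 1.00²/(4π × 471 × 0.008822²) = 2.17 m²/day.

2.17 m²/day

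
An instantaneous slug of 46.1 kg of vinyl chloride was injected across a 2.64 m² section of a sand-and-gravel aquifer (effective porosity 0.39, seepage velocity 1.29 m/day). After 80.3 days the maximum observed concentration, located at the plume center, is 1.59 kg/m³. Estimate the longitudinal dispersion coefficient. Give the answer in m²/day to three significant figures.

0.786 m²/day

At the plume center C_max = M/(n_e·A·√(4πDt)), so D = M²/(4πt·(n_e·A·C_max)²).
n_e·A·C_max = 0.39 × 2.64 × 1.59 = 1.637 kg/m.
D = 46.1²/(4π × 80.3 × 1.637²) = 0.786 m²/day.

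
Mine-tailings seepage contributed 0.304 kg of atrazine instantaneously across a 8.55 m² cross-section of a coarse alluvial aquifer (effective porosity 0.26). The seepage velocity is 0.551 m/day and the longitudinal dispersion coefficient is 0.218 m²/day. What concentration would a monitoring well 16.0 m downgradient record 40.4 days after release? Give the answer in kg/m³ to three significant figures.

0.00427 kg/m³

For an instantaneous plane source, C(x,t) = M/(n_e·A·√(4πDt)) · exp(−(x−vt)²/(4Dt)), with n_e·A the pore (flow) area.
Plume center vt = 0.551 × 40.4 = 22.2604 m, so the well at 16.0 m is 6.2604 m upgradient of the peak.
√(4πDt) = 10.52 m, giving peak height M/(n_e·A·√(4πDt)) = 0.304/(0.26 × 8.55 × 10.52) = 0.01300 kg/m³.
(x−vt)²/(4Dt) = (-6.2604)²/(4 × 0.218 × 40.4) = 1.113; exp(−1.113) = 0.3286.
C = 0.01300 × 0.3286 = 0.00427 kg/m³.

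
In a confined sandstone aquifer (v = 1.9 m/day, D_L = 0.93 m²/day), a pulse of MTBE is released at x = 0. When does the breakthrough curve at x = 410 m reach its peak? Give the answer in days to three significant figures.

216 days

For the 1D instantaneous-source solution, setting ∂C/∂t = 0 at fixed x gives v²t² + 2Dt − x² = 0, so t = (√(D² + v²x²) − D)/v².
√(D² + v²x²) = √(0.93² + 1.9² × 410²) = 779.0; v² = 3.61.
t = (779.0 − 0.93)/3.61 = 216 days (vs. the pure-advection estimate x/v = 216 d).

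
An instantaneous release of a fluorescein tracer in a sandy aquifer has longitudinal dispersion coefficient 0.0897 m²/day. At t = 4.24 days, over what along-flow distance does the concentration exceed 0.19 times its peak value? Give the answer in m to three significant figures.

The plume is Gaussian with σ = √(2Dt) = √(2 × 0.0897 × 4.24) = 0.8722 m.
C/C_peak = exp(−Δx²/(2σ²)) = 0.19 ⇒ Δx = σ·√(−2 ln 0.19) = 0.8722 × 1.822 = 1.589 m.
Width = 2Δx = 3.18 m.

3.18 m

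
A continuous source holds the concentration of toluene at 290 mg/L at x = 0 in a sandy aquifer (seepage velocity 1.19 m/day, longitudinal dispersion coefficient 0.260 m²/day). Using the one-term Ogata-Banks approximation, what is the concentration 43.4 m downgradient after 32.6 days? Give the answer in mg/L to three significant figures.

For a continuous step input, C/C₀ ≈ ½·erfc((x−vt)/(2√(Dt))).
vt = 1.19 × 32.6 = 38.794 m and 2√(Dt) = 2√(0.260 × 32.6) = 5.823 m.
Argument (x−vt)/(2√(Dt)) = (43.4 − 38.794)/5.823 = 0.7910; ½·erfc(0.7910) = 0.1316.
C = 290 × 0.1316 = 38.2 mg/L.

38.2 mg/L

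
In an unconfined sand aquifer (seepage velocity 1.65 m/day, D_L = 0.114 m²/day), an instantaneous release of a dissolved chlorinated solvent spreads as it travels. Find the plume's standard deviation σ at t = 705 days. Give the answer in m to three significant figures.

Dispersive spreading gives a Gaussian with σ² = 2Dt; advection only shifts the center.
σ = √(2 × 0.114 × 705) = 12.7 m.

12.7 m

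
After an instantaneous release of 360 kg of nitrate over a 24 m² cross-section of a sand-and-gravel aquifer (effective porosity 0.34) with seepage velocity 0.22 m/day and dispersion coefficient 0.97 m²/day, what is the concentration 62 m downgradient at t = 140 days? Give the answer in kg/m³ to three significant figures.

For an instantaneous plane source, C(x,t) = M/(n_e·A·√(4πDt)) · exp(−(x−vt)²/(4Dt)), with n_e·A the pore (flow) area.
Plume center vt = 0.22 × 140 = 30.8 m, so the well at 62 m is 31.2 m downgradient of the peak.
√(4πDt) = 41.31 m, giving peak height M/(n_e·A·√(4πDt)) = 360/(0.34 × 24 × 41.31) = 1.068 kg/m³.
(x−vt)²/(4Dt) = (31.2)²/(4 × 0.97 × 140) = 1.792; exp(−1.792) = 0.1666.
C = 1.068 × 0.1666 = 0.178 kg/m³.

0.178 kg/m³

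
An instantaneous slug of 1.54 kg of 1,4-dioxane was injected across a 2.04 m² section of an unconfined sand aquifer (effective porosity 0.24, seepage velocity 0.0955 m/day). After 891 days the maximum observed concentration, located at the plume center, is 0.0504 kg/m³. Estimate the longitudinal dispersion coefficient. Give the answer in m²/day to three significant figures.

At the plume center C_max = M/(n_e·A·√(4πDt)), so D = M²/(4πt·(n_e·A·C_max)²).
n_e·A·C_max = 0.24 × 2.04 × 0.0504 = 0.02468 kg/m.
D = 1.54²/(4π × 891 × 0.02468²) = 0.348 m²/day.

0.348 m²/day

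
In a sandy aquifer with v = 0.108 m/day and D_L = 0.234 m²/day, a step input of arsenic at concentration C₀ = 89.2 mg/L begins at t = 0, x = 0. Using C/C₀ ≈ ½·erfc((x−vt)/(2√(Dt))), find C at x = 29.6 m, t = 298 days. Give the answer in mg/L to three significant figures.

For a continuous step input, C/C₀ ≈ ½·erfc((x−vt)/(2√(Dt))).
vt = 0.108 × 298 = 32.184 m and 2√(Dt) = 2√(0.234 × 298) = 16.70 m.
Argument (x−vt)/(2√(Dt)) = (29.6 − 32.184)/16.70 = -0.1547; ½·erfc(-0.1547) = 0.5866.
C = 89.2 × 0.5866 = 52.3 mg/L.

52.3 mg/L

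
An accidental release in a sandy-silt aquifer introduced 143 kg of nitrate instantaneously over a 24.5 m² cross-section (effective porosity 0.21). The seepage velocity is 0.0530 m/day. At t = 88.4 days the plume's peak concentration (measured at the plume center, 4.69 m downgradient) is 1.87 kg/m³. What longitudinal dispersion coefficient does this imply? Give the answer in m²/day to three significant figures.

At the plume center C_max = M/(n_e·A·√(4πDt)), so D = M²/(4πt·(n_e·A·C_max)²).
n_e·A·C_max = 0.21 × 24.5 × 1.87 = 9.621 kg/m.
D = 143²/(4π × 88.4 × 9.621²) = 0.199 m²/day.

0.199 m²/day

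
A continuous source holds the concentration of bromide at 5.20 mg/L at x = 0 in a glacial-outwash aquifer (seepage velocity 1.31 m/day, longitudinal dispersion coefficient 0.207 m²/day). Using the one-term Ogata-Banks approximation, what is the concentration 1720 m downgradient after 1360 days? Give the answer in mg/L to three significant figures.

5.18 mg/L

For a continuous step input, C/C₀ ≈ ½·erfc((x−vt)/(2√(Dt))).
vt = 1.31 × 1360 = 1781.6 m and 2√(Dt) = 2√(0.207 × 1360) = 33.56 m.
Argument (x−vt)/(2√(Dt)) = (1720 − 1781.6)/33.56 = -1.836; ½·erfc(-1.836) = 0.9953.
C = 5.20 × 0.9953 = 5.18 mg/L.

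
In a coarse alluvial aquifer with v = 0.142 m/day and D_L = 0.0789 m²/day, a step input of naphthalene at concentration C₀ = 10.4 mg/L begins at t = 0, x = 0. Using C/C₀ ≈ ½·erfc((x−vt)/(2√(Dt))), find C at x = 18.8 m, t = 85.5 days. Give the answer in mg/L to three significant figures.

0.363 mg/L

For a continuous step input, C/C₀ ≈ ½·erfc((x−vt)/(2√(Dt))).
vt = 0.142 × 85.5 = 12.141 m and 2√(Dt) = 2√(0.0789 × 85.5) = 5.195 m.
Argument (x−vt)/(2√(Dt)) = (18.8 − 12.141)/5.195 = 1.282; ½·erfc(1.282) = 0.03491.
C = 10.4 × 0.03491 = 0.363 mg/L.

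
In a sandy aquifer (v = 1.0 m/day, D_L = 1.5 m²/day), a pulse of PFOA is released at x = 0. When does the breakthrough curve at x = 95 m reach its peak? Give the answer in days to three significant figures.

93.5 days

For the 1D instantaneous-source solution, setting ∂C/∂t = 0 at fixed x gives v²t² + 2Dt − x² = 0, so t = (√(D² + v²x²) − D)/v².
√(D² + v²x²) = √(1.5² + 1.0² × 95²) = 95.01; v² = 1.
t = (95.01 − 1.5)/1 = 93.5 days (vs. the pure-advection estimate x/v = 95.0 d).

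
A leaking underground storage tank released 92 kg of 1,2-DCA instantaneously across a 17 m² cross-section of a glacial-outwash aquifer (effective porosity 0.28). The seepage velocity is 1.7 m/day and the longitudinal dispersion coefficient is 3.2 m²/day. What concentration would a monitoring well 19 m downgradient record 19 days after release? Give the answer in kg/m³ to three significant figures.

0.338 kg/m³

For an instantaneous plane source, C(x,t) = M/(n_e·A·√(4πDt)) · exp(−(x−vt)²/(4Dt)), with n_e·A the pore (flow) area.
Plume center vt = 1.7 × 19 = 32.3 m, so the well at 19 m is 13.3 m upgradient of the peak.
√(4πDt) = 27.64 m, giving peak height M/(n_e·A·√(4πDt)) = 92/(0.28 × 17 × 27.64) = 0.6993 kg/m³.
(x−vt)²/(4Dt) = (-13.3)²/(4 × 3.2 × 19) = 0.7273; exp(−0.7273) = 0.4832.
C = 0.6993 × 0.4832 = 0.338 kg/m³.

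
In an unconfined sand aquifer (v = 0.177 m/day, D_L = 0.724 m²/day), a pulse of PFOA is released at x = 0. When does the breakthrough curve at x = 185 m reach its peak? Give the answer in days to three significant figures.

For the 1D instantaneous-source solution, setting ∂C/∂t = 0 at fixed x gives v²t² + 2Dt − x² = 0, so t = (√(D² + v²x²) − D)/v².
√(D² + v²x²) = √(0.724² + 0.177² × 185²) = 32.75; v² = 0.031329.
t = (32.75 − 0.724)/0.031329 = 1020 days (vs. the pure-advection estimate x/v = 1050 d).

1020 days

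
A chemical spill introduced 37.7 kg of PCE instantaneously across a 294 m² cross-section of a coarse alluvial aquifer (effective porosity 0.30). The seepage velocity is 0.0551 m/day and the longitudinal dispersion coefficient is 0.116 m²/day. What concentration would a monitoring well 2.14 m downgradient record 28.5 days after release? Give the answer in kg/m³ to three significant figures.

For an instantaneous plane source, C(x,t) = M/(n_e·A·√(4πDt)) · exp(−(x−vt)²/(4Dt)), with n_e·A the pore (flow) area.
Plume center vt = 0.0551 × 28.5 = 1.57035 m, so the well at 2.14 m is 0.56965 m downgradient of the peak.
√(4πDt) = 6.445 m, giving peak height M/(n_e·A·√(4πDt)) = 37.7/(0.30 × 294 × 6.445) = 0.06632 kg/m³.
(x−vt)²/(4Dt) = (0.56965)²/(4 × 0.116 × 28.5) = 0.02454; exp(−0.02454) = 0.9758.
C = 0.06632 × 0.9758 = 0.0647 kg/m³.

0.0647 kg/m³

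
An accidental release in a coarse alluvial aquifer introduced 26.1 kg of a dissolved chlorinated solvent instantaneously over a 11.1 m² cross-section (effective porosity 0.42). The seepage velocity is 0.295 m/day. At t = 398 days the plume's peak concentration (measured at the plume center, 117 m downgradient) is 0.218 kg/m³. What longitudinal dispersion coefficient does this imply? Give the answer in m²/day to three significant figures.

0.132 m²/day

At the plume center C_max = M/(n_e·A·√(4πDt)), so D = M²/(4πt·(n_e·A·C_max)²).
n_e·A·C_max = 0.42 × 11.1 × 0.218 = 1.016 kg/m.
D = 26.1²/(4π × 398 × 1.016²) = 0.132 m²/day.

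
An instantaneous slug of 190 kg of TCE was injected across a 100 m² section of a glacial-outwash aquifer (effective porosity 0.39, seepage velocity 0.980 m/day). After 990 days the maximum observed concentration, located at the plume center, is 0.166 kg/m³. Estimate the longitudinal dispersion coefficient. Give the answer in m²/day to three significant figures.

At the plume center C_max = M/(n_e·A·√(4πDt)), so D = M²/(4πt·(n_e·A·C_max)²).
n_e·A·C_max = 0.39 × 100 × 0.166 = 6.474 kg/m.
D = 190²/(4π × 990 × 6.474²) = 0.0692 m²/day.

0.0692 m²/day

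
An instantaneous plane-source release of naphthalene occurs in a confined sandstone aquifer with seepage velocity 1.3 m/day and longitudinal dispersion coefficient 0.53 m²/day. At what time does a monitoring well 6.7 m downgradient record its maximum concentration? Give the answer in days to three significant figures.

For the 1D instantaneous-source solution, setting ∂C/∂t = 0 at fixed x gives v²t² + 2Dt − x² = 0, so t = (√(D² + v²x²) − D)/v².
√(D² + v²x²) = √(0.53² + 1.3² × 6.7²) = 8.726; v² = 1.69.
t = (8.726 − 0.53)/1.69 = 4.85 days (vs. the pure-advection estimate x/v = 5.15 d).

4.85 days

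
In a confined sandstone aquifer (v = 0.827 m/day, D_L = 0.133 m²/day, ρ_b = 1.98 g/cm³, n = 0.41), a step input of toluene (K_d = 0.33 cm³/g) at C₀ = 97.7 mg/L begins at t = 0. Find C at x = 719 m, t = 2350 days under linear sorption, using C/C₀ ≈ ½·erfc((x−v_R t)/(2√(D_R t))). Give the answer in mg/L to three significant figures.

Retardation factor R = 1 + ρ_b·K_d/n = 1 + 1.98 × 0.33/0.41 = 2.594.
Sorption retards both mechanisms: v_R = v/R = 0.3188 m/day, D_R = D/R = 0.05127 m²/day.
v_R·t = 0.3188 × 2350 = 749.18 m; 2√(D_R t) = 21.95 m; argument = (719 − 749.18)/21.95 = -1.375.
C = C₀ × ½·erfc(-1.375) = 97.7 × 0.9741 = 95.2 mg/L.

95.2 mg/L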